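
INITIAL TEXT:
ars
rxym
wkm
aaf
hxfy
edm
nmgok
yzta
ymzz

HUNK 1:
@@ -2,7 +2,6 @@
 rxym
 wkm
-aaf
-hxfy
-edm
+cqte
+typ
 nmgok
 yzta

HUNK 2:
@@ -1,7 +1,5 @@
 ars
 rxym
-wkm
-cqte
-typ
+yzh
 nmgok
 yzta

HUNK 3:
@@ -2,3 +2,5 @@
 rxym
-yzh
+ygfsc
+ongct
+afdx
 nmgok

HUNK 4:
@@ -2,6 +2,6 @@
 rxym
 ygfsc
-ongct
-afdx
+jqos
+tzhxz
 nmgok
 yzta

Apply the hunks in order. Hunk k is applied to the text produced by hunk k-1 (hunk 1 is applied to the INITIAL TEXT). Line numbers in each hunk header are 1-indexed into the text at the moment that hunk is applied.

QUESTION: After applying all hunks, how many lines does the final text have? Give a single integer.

Hunk 1: at line 2 remove [aaf,hxfy,edm] add [cqte,typ] -> 8 lines: ars rxym wkm cqte typ nmgok yzta ymzz
Hunk 2: at line 1 remove [wkm,cqte,typ] add [yzh] -> 6 lines: ars rxym yzh nmgok yzta ymzz
Hunk 3: at line 2 remove [yzh] add [ygfsc,ongct,afdx] -> 8 lines: ars rxym ygfsc ongct afdx nmgok yzta ymzz
Hunk 4: at line 2 remove [ongct,afdx] add [jqos,tzhxz] -> 8 lines: ars rxym ygfsc jqos tzhxz nmgok yzta ymzz
Final line count: 8

Answer: 8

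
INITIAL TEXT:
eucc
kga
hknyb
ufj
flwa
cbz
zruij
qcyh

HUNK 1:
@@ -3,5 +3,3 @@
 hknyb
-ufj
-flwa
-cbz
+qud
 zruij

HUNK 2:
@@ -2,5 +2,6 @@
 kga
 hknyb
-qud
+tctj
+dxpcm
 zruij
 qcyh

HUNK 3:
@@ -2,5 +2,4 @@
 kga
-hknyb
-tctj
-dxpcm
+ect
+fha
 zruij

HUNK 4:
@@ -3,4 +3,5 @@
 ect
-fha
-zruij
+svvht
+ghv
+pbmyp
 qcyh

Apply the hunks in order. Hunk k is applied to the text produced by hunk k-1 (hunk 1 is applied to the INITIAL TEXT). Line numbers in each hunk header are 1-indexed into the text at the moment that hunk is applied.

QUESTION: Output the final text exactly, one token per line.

Answer: eucc
kga
ect
svvht
ghv
pbmyp
qcyh

Derivation:
Hunk 1: at line 3 remove [ufj,flwa,cbz] add [qud] -> 6 lines: eucc kga hknyb qud zruij qcyh
Hunk 2: at line 2 remove [qud] add [tctj,dxpcm] -> 7 lines: eucc kga hknyb tctj dxpcm zruij qcyh
Hunk 3: at line 2 remove [hknyb,tctj,dxpcm] add [ect,fha] -> 6 lines: eucc kga ect fha zruij qcyh
Hunk 4: at line 3 remove [fha,zruij] add [svvht,ghv,pbmyp] -> 7 lines: eucc kga ect svvht ghv pbmyp qcyh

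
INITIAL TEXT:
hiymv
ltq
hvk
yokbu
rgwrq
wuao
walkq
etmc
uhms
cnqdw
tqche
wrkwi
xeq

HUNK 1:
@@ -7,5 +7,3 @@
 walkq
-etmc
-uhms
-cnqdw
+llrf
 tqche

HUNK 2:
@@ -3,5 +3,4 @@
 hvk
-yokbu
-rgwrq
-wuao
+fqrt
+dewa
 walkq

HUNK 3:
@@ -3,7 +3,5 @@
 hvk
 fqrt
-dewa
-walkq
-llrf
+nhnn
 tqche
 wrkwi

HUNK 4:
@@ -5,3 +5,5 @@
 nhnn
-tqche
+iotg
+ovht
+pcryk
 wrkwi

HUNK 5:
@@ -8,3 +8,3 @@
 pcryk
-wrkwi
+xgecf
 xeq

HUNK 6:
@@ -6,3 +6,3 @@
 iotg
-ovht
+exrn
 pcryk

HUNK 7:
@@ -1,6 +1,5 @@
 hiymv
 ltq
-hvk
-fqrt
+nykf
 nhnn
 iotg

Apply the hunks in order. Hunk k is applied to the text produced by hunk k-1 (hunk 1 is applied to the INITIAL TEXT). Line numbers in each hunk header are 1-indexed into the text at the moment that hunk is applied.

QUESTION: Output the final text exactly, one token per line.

Hunk 1: at line 7 remove [etmc,uhms,cnqdw] add [llrf] -> 11 lines: hiymv ltq hvk yokbu rgwrq wuao walkq llrf tqche wrkwi xeq
Hunk 2: at line 3 remove [yokbu,rgwrq,wuao] add [fqrt,dewa] -> 10 lines: hiymv ltq hvk fqrt dewa walkq llrf tqche wrkwi xeq
Hunk 3: at line 3 remove [dewa,walkq,llrf] add [nhnn] -> 8 lines: hiymv ltq hvk fqrt nhnn tqche wrkwi xeq
Hunk 4: at line 5 remove [tqche] add [iotg,ovht,pcryk] -> 10 lines: hiymv ltq hvk fqrt nhnn iotg ovht pcryk wrkwi xeq
Hunk 5: at line 8 remove [wrkwi] add [xgecf] -> 10 lines: hiymv ltq hvk fqrt nhnn iotg ovht pcryk xgecf xeq
Hunk 6: at line 6 remove [ovht] add [exrn] -> 10 lines: hiymv ltq hvk fqrt nhnn iotg exrn pcryk xgecf xeq
Hunk 7: at line 1 remove [hvk,fqrt] add [nykf] -> 9 lines: hiymv ltq nykf nhnn iotg exrn pcryk xgecf xeq

Answer: hiymv
ltq
nykf
nhnn
iotg
exrn
pcryk
xgecf
xeq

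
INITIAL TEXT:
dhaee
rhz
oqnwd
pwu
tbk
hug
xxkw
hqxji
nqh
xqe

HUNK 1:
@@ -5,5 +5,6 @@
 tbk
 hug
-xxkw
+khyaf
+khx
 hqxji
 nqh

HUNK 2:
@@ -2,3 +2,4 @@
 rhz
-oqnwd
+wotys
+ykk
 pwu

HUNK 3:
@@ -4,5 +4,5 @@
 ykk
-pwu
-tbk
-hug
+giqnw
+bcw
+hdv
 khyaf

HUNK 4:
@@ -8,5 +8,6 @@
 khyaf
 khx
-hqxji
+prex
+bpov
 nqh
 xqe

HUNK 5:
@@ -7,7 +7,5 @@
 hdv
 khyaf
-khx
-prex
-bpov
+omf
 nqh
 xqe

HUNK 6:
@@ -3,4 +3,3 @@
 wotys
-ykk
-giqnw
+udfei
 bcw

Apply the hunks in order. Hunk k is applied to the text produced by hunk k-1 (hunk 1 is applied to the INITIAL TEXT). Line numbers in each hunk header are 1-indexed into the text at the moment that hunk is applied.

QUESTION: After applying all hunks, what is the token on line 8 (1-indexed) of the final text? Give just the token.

Answer: omf

Derivation:
Hunk 1: at line 5 remove [xxkw] add [khyaf,khx] -> 11 lines: dhaee rhz oqnwd pwu tbk hug khyaf khx hqxji nqh xqe
Hunk 2: at line 2 remove [oqnwd] add [wotys,ykk] -> 12 lines: dhaee rhz wotys ykk pwu tbk hug khyaf khx hqxji nqh xqe
Hunk 3: at line 4 remove [pwu,tbk,hug] add [giqnw,bcw,hdv] -> 12 lines: dhaee rhz wotys ykk giqnw bcw hdv khyaf khx hqxji nqh xqe
Hunk 4: at line 8 remove [hqxji] add [prex,bpov] -> 13 lines: dhaee rhz wotys ykk giqnw bcw hdv khyaf khx prex bpov nqh xqe
Hunk 5: at line 7 remove [khx,prex,bpov] add [omf] -> 11 lines: dhaee rhz wotys ykk giqnw bcw hdv khyaf omf nqh xqe
Hunk 6: at line 3 remove [ykk,giqnw] add [udfei] -> 10 lines: dhaee rhz wotys udfei bcw hdv khyaf omf nqh xqe
Final line 8: omf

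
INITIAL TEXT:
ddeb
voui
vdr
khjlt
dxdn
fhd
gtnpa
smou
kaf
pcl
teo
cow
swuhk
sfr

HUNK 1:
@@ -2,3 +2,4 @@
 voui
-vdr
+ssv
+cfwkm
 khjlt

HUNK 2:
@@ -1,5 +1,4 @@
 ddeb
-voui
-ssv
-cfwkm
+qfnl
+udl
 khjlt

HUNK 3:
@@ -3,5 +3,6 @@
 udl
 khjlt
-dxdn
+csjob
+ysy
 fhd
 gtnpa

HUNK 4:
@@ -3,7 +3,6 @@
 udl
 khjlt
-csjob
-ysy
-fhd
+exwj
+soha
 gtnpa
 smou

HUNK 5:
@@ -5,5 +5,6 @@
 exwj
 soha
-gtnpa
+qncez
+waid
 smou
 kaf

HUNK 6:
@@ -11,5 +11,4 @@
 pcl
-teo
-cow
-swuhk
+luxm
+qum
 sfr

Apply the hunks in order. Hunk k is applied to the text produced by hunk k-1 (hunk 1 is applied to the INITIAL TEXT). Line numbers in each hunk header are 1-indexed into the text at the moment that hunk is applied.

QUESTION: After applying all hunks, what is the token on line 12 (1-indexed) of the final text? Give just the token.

Answer: luxm

Derivation:
Hunk 1: at line 2 remove [vdr] add [ssv,cfwkm] -> 15 lines: ddeb voui ssv cfwkm khjlt dxdn fhd gtnpa smou kaf pcl teo cow swuhk sfr
Hunk 2: at line 1 remove [voui,ssv,cfwkm] add [qfnl,udl] -> 14 lines: ddeb qfnl udl khjlt dxdn fhd gtnpa smou kaf pcl teo cow swuhk sfr
Hunk 3: at line 3 remove [dxdn] add [csjob,ysy] -> 15 lines: ddeb qfnl udl khjlt csjob ysy fhd gtnpa smou kaf pcl teo cow swuhk sfr
Hunk 4: at line 3 remove [csjob,ysy,fhd] add [exwj,soha] -> 14 lines: ddeb qfnl udl khjlt exwj soha gtnpa smou kaf pcl teo cow swuhk sfr
Hunk 5: at line 5 remove [gtnpa] add [qncez,waid] -> 15 lines: ddeb qfnl udl khjlt exwj soha qncez waid smou kaf pcl teo cow swuhk sfr
Hunk 6: at line 11 remove [teo,cow,swuhk] add [luxm,qum] -> 14 lines: ddeb qfnl udl khjlt exwj soha qncez waid smou kaf pcl luxm qum sfr
Final line 12: luxm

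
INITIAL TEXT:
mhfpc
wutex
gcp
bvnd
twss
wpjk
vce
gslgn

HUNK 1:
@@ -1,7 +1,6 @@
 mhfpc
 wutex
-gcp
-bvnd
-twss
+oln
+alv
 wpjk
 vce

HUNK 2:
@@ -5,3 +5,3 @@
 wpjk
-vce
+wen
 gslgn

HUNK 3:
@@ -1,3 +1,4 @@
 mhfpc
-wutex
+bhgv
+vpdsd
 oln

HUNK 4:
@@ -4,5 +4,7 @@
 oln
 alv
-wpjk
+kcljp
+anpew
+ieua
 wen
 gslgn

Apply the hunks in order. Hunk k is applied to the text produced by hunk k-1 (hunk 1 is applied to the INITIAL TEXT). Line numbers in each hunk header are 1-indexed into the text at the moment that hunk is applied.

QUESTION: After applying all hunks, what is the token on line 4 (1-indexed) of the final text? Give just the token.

Answer: oln

Derivation:
Hunk 1: at line 1 remove [gcp,bvnd,twss] add [oln,alv] -> 7 lines: mhfpc wutex oln alv wpjk vce gslgn
Hunk 2: at line 5 remove [vce] add [wen] -> 7 lines: mhfpc wutex oln alv wpjk wen gslgn
Hunk 3: at line 1 remove [wutex] add [bhgv,vpdsd] -> 8 lines: mhfpc bhgv vpdsd oln alv wpjk wen gslgn
Hunk 4: at line 4 remove [wpjk] add [kcljp,anpew,ieua] -> 10 lines: mhfpc bhgv vpdsd oln alv kcljp anpew ieua wen gslgn
Final line 4: oln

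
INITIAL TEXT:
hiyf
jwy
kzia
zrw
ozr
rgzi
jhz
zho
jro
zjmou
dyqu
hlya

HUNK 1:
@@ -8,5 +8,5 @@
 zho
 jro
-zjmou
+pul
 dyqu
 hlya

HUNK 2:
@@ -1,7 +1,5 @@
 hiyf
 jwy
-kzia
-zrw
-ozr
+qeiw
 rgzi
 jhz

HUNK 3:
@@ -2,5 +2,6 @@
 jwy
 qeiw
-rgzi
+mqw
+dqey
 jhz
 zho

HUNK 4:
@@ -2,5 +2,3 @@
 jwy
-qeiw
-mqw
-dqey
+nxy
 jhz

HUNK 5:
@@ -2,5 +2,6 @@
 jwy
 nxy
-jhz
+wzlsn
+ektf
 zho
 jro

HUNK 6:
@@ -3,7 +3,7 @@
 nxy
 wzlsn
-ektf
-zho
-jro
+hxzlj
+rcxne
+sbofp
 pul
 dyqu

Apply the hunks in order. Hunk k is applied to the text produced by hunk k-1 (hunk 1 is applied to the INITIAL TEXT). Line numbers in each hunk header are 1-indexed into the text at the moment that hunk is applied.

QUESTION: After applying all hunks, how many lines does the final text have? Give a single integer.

Hunk 1: at line 8 remove [zjmou] add [pul] -> 12 lines: hiyf jwy kzia zrw ozr rgzi jhz zho jro pul dyqu hlya
Hunk 2: at line 1 remove [kzia,zrw,ozr] add [qeiw] -> 10 lines: hiyf jwy qeiw rgzi jhz zho jro pul dyqu hlya
Hunk 3: at line 2 remove [rgzi] add [mqw,dqey] -> 11 lines: hiyf jwy qeiw mqw dqey jhz zho jro pul dyqu hlya
Hunk 4: at line 2 remove [qeiw,mqw,dqey] add [nxy] -> 9 lines: hiyf jwy nxy jhz zho jro pul dyqu hlya
Hunk 5: at line 2 remove [jhz] add [wzlsn,ektf] -> 10 lines: hiyf jwy nxy wzlsn ektf zho jro pul dyqu hlya
Hunk 6: at line 3 remove [ektf,zho,jro] add [hxzlj,rcxne,sbofp] -> 10 lines: hiyf jwy nxy wzlsn hxzlj rcxne sbofp pul dyqu hlya
Final line count: 10

Answer: 10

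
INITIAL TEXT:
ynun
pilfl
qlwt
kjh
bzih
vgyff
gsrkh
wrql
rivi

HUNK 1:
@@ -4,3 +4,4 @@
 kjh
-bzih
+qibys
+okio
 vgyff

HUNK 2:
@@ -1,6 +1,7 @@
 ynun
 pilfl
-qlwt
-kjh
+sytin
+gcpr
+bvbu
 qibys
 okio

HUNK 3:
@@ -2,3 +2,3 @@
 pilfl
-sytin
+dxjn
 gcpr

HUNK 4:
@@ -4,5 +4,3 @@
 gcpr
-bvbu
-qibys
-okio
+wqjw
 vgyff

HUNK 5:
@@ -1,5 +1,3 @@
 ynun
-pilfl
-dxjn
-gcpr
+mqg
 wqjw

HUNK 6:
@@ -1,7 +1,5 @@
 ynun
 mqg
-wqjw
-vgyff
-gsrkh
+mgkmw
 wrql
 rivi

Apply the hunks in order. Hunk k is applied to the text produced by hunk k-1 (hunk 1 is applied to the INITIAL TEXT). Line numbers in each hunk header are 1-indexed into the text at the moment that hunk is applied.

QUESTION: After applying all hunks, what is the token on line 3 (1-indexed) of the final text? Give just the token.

Answer: mgkmw

Derivation:
Hunk 1: at line 4 remove [bzih] add [qibys,okio] -> 10 lines: ynun pilfl qlwt kjh qibys okio vgyff gsrkh wrql rivi
Hunk 2: at line 1 remove [qlwt,kjh] add [sytin,gcpr,bvbu] -> 11 lines: ynun pilfl sytin gcpr bvbu qibys okio vgyff gsrkh wrql rivi
Hunk 3: at line 2 remove [sytin] add [dxjn] -> 11 lines: ynun pilfl dxjn gcpr bvbu qibys okio vgyff gsrkh wrql rivi
Hunk 4: at line 4 remove [bvbu,qibys,okio] add [wqjw] -> 9 lines: ynun pilfl dxjn gcpr wqjw vgyff gsrkh wrql rivi
Hunk 5: at line 1 remove [pilfl,dxjn,gcpr] add [mqg] -> 7 lines: ynun mqg wqjw vgyff gsrkh wrql rivi
Hunk 6: at line 1 remove [wqjw,vgyff,gsrkh] add [mgkmw] -> 5 lines: ynun mqg mgkmw wrql rivi
Final line 3: mgkmw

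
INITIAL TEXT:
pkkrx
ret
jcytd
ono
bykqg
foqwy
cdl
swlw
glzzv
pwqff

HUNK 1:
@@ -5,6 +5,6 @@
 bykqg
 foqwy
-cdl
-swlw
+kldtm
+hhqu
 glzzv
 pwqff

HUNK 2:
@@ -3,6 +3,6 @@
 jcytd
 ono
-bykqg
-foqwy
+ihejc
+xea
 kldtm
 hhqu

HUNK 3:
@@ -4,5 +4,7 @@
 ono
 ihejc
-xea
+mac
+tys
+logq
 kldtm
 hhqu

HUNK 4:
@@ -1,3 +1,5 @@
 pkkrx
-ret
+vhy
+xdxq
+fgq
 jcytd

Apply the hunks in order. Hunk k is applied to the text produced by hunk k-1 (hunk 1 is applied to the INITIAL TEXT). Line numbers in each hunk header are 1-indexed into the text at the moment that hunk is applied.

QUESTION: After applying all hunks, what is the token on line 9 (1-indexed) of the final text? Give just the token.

Hunk 1: at line 5 remove [cdl,swlw] add [kldtm,hhqu] -> 10 lines: pkkrx ret jcytd ono bykqg foqwy kldtm hhqu glzzv pwqff
Hunk 2: at line 3 remove [bykqg,foqwy] add [ihejc,xea] -> 10 lines: pkkrx ret jcytd ono ihejc xea kldtm hhqu glzzv pwqff
Hunk 3: at line 4 remove [xea] add [mac,tys,logq] -> 12 lines: pkkrx ret jcytd ono ihejc mac tys logq kldtm hhqu glzzv pwqff
Hunk 4: at line 1 remove [ret] add [vhy,xdxq,fgq] -> 14 lines: pkkrx vhy xdxq fgq jcytd ono ihejc mac tys logq kldtm hhqu glzzv pwqff
Final line 9: tys

Answer: tys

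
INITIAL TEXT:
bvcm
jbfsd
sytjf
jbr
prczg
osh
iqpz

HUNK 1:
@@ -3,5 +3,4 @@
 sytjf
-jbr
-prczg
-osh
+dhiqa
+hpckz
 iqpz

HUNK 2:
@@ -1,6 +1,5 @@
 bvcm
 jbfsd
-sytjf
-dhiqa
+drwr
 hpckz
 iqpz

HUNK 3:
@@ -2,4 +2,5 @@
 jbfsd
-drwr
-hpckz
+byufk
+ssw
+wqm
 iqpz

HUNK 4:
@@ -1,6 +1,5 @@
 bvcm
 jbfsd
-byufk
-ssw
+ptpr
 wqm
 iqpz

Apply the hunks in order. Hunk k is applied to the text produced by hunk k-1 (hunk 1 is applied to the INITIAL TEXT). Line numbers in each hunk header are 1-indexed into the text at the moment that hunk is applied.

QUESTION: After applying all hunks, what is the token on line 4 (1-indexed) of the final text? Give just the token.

Hunk 1: at line 3 remove [jbr,prczg,osh] add [dhiqa,hpckz] -> 6 lines: bvcm jbfsd sytjf dhiqa hpckz iqpz
Hunk 2: at line 1 remove [sytjf,dhiqa] add [drwr] -> 5 lines: bvcm jbfsd drwr hpckz iqpz
Hunk 3: at line 2 remove [drwr,hpckz] add [byufk,ssw,wqm] -> 6 lines: bvcm jbfsd byufk ssw wqm iqpz
Hunk 4: at line 1 remove [byufk,ssw] add [ptpr] -> 5 lines: bvcm jbfsd ptpr wqm iqpz
Final line 4: wqm

Answer: wqm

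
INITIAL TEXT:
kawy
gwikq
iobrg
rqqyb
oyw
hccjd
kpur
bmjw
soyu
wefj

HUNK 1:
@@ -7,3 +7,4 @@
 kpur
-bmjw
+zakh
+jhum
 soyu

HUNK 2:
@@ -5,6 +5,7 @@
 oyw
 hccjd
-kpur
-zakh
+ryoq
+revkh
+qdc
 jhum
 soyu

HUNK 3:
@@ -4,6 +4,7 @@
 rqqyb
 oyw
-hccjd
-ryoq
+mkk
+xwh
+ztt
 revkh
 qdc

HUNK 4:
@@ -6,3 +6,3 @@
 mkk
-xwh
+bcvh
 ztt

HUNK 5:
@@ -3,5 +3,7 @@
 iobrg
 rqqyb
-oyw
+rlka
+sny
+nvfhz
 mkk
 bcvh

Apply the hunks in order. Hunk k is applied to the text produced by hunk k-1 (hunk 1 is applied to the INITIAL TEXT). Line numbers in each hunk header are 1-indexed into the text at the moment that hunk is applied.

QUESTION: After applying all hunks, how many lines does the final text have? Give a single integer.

Hunk 1: at line 7 remove [bmjw] add [zakh,jhum] -> 11 lines: kawy gwikq iobrg rqqyb oyw hccjd kpur zakh jhum soyu wefj
Hunk 2: at line 5 remove [kpur,zakh] add [ryoq,revkh,qdc] -> 12 lines: kawy gwikq iobrg rqqyb oyw hccjd ryoq revkh qdc jhum soyu wefj
Hunk 3: at line 4 remove [hccjd,ryoq] add [mkk,xwh,ztt] -> 13 lines: kawy gwikq iobrg rqqyb oyw mkk xwh ztt revkh qdc jhum soyu wefj
Hunk 4: at line 6 remove [xwh] add [bcvh] -> 13 lines: kawy gwikq iobrg rqqyb oyw mkk bcvh ztt revkh qdc jhum soyu wefj
Hunk 5: at line 3 remove [oyw] add [rlka,sny,nvfhz] -> 15 lines: kawy gwikq iobrg rqqyb rlka sny nvfhz mkk bcvh ztt revkh qdc jhum soyu wefj
Final line count: 15

Answer: 15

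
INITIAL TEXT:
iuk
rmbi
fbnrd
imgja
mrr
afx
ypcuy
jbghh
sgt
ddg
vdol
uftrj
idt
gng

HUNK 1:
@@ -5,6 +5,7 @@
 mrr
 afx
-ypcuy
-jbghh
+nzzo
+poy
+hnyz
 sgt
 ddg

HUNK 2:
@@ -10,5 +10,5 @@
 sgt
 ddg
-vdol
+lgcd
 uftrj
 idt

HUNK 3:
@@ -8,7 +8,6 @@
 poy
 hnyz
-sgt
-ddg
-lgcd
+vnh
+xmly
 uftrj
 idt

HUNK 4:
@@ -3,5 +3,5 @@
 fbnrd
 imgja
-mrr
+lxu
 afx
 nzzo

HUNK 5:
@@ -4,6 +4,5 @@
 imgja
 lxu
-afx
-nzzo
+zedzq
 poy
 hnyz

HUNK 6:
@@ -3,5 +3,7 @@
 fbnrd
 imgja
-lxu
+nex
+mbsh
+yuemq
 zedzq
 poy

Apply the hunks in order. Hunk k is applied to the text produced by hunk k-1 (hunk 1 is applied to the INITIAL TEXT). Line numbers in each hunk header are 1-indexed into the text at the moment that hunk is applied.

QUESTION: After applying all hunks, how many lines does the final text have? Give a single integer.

Hunk 1: at line 5 remove [ypcuy,jbghh] add [nzzo,poy,hnyz] -> 15 lines: iuk rmbi fbnrd imgja mrr afx nzzo poy hnyz sgt ddg vdol uftrj idt gng
Hunk 2: at line 10 remove [vdol] add [lgcd] -> 15 lines: iuk rmbi fbnrd imgja mrr afx nzzo poy hnyz sgt ddg lgcd uftrj idt gng
Hunk 3: at line 8 remove [sgt,ddg,lgcd] add [vnh,xmly] -> 14 lines: iuk rmbi fbnrd imgja mrr afx nzzo poy hnyz vnh xmly uftrj idt gng
Hunk 4: at line 3 remove [mrr] add [lxu] -> 14 lines: iuk rmbi fbnrd imgja lxu afx nzzo poy hnyz vnh xmly uftrj idt gng
Hunk 5: at line 4 remove [afx,nzzo] add [zedzq] -> 13 lines: iuk rmbi fbnrd imgja lxu zedzq poy hnyz vnh xmly uftrj idt gng
Hunk 6: at line 3 remove [lxu] add [nex,mbsh,yuemq] -> 15 lines: iuk rmbi fbnrd imgja nex mbsh yuemq zedzq poy hnyz vnh xmly uftrj idt gng
Final line count: 15

Answer: 15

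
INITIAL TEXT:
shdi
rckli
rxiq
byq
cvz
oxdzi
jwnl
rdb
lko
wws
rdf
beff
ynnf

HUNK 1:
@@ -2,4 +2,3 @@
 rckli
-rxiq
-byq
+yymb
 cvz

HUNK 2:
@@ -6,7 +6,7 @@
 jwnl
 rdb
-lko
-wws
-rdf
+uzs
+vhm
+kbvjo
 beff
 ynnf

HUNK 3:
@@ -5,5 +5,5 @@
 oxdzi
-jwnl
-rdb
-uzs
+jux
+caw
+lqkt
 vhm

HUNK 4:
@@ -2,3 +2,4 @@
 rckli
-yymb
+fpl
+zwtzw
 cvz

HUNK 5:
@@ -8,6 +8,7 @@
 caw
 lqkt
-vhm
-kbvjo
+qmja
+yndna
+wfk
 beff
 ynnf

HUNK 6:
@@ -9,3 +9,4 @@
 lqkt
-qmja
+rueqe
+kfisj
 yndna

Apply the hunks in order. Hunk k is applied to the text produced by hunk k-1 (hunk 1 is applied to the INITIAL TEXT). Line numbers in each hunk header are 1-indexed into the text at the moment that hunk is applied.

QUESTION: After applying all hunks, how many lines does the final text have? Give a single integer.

Answer: 15

Derivation:
Hunk 1: at line 2 remove [rxiq,byq] add [yymb] -> 12 lines: shdi rckli yymb cvz oxdzi jwnl rdb lko wws rdf beff ynnf
Hunk 2: at line 6 remove [lko,wws,rdf] add [uzs,vhm,kbvjo] -> 12 lines: shdi rckli yymb cvz oxdzi jwnl rdb uzs vhm kbvjo beff ynnf
Hunk 3: at line 5 remove [jwnl,rdb,uzs] add [jux,caw,lqkt] -> 12 lines: shdi rckli yymb cvz oxdzi jux caw lqkt vhm kbvjo beff ynnf
Hunk 4: at line 2 remove [yymb] add [fpl,zwtzw] -> 13 lines: shdi rckli fpl zwtzw cvz oxdzi jux caw lqkt vhm kbvjo beff ynnf
Hunk 5: at line 8 remove [vhm,kbvjo] add [qmja,yndna,wfk] -> 14 lines: shdi rckli fpl zwtzw cvz oxdzi jux caw lqkt qmja yndna wfk beff ynnf
Hunk 6: at line 9 remove [qmja] add [rueqe,kfisj] -> 15 lines: shdi rckli fpl zwtzw cvz oxdzi jux caw lqkt rueqe kfisj yndna wfk beff ynnf
Final line count: 15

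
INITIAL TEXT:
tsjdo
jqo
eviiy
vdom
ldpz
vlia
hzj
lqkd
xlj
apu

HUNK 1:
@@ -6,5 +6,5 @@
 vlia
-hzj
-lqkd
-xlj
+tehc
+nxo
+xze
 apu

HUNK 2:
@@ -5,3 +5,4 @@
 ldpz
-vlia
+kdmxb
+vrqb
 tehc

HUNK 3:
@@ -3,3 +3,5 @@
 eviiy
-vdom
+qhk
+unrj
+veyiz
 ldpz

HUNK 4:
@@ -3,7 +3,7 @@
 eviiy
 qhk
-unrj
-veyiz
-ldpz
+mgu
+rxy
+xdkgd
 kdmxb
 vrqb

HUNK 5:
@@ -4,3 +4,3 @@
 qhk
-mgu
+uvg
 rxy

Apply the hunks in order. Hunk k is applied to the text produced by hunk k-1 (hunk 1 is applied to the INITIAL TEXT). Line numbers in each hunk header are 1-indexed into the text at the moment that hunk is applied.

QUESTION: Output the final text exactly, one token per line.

Hunk 1: at line 6 remove [hzj,lqkd,xlj] add [tehc,nxo,xze] -> 10 lines: tsjdo jqo eviiy vdom ldpz vlia tehc nxo xze apu
Hunk 2: at line 5 remove [vlia] add [kdmxb,vrqb] -> 11 lines: tsjdo jqo eviiy vdom ldpz kdmxb vrqb tehc nxo xze apu
Hunk 3: at line 3 remove [vdom] add [qhk,unrj,veyiz] -> 13 lines: tsjdo jqo eviiy qhk unrj veyiz ldpz kdmxb vrqb tehc nxo xze apu
Hunk 4: at line 3 remove [unrj,veyiz,ldpz] add [mgu,rxy,xdkgd] -> 13 lines: tsjdo jqo eviiy qhk mgu rxy xdkgd kdmxb vrqb tehc nxo xze apu
Hunk 5: at line 4 remove [mgu] add [uvg] -> 13 lines: tsjdo jqo eviiy qhk uvg rxy xdkgd kdmxb vrqb tehc nxo xze apu

Answer: tsjdo
jqo
eviiy
qhk
uvg
rxy
xdkgd
kdmxb
vrqb
tehc
nxo
xze
apu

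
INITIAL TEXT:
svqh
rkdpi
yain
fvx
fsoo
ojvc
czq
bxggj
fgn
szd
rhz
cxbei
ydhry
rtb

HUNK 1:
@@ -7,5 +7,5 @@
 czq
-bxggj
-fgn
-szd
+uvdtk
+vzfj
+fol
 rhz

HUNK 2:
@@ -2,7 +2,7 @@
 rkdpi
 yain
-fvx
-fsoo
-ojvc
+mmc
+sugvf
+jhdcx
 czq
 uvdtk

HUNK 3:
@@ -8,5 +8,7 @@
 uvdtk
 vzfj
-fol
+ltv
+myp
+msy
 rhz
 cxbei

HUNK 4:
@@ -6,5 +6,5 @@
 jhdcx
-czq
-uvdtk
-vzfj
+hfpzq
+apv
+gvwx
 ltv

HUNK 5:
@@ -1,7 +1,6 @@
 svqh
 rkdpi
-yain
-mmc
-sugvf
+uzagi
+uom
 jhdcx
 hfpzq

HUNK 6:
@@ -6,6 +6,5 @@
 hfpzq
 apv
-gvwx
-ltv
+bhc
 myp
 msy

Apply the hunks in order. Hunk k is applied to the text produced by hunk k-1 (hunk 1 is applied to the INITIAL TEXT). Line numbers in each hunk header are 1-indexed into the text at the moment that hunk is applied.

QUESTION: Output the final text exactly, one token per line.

Hunk 1: at line 7 remove [bxggj,fgn,szd] add [uvdtk,vzfj,fol] -> 14 lines: svqh rkdpi yain fvx fsoo ojvc czq uvdtk vzfj fol rhz cxbei ydhry rtb
Hunk 2: at line 2 remove [fvx,fsoo,ojvc] add [mmc,sugvf,jhdcx] -> 14 lines: svqh rkdpi yain mmc sugvf jhdcx czq uvdtk vzfj fol rhz cxbei ydhry rtb
Hunk 3: at line 8 remove [fol] add [ltv,myp,msy] -> 16 lines: svqh rkdpi yain mmc sugvf jhdcx czq uvdtk vzfj ltv myp msy rhz cxbei ydhry rtb
Hunk 4: at line 6 remove [czq,uvdtk,vzfj] add [hfpzq,apv,gvwx] -> 16 lines: svqh rkdpi yain mmc sugvf jhdcx hfpzq apv gvwx ltv myp msy rhz cxbei ydhry rtb
Hunk 5: at line 1 remove [yain,mmc,sugvf] add [uzagi,uom] -> 15 lines: svqh rkdpi uzagi uom jhdcx hfpzq apv gvwx ltv myp msy rhz cxbei ydhry rtb
Hunk 6: at line 6 remove [gvwx,ltv] add [bhc] -> 14 lines: svqh rkdpi uzagi uom jhdcx hfpzq apv bhc myp msy rhz cxbei ydhry rtb

Answer: svqh
rkdpi
uzagi
uom
jhdcx
hfpzq
apv
bhc
myp
msy
rhz
cxbei
ydhry
rtb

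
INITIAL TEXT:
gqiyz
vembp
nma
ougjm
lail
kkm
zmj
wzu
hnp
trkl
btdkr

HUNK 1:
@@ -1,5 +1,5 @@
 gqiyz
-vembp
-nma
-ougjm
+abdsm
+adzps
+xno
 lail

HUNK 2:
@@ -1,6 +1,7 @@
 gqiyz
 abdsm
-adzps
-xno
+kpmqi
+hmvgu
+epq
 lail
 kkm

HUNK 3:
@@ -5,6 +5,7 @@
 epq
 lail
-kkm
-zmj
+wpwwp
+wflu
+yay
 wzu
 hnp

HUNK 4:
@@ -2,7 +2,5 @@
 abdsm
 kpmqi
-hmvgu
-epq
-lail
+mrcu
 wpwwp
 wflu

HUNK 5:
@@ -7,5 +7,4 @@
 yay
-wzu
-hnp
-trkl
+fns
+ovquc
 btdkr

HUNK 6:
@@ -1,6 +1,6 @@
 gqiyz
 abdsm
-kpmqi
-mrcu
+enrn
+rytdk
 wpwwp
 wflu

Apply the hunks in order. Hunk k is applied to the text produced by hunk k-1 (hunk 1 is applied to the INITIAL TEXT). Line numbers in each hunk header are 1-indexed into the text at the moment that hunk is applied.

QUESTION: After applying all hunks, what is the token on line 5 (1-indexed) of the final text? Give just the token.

Answer: wpwwp

Derivation:
Hunk 1: at line 1 remove [vembp,nma,ougjm] add [abdsm,adzps,xno] -> 11 lines: gqiyz abdsm adzps xno lail kkm zmj wzu hnp trkl btdkr
Hunk 2: at line 1 remove [adzps,xno] add [kpmqi,hmvgu,epq] -> 12 lines: gqiyz abdsm kpmqi hmvgu epq lail kkm zmj wzu hnp trkl btdkr
Hunk 3: at line 5 remove [kkm,zmj] add [wpwwp,wflu,yay] -> 13 lines: gqiyz abdsm kpmqi hmvgu epq lail wpwwp wflu yay wzu hnp trkl btdkr
Hunk 4: at line 2 remove [hmvgu,epq,lail] add [mrcu] -> 11 lines: gqiyz abdsm kpmqi mrcu wpwwp wflu yay wzu hnp trkl btdkr
Hunk 5: at line 7 remove [wzu,hnp,trkl] add [fns,ovquc] -> 10 lines: gqiyz abdsm kpmqi mrcu wpwwp wflu yay fns ovquc btdkr
Hunk 6: at line 1 remove [kpmqi,mrcu] add [enrn,rytdk] -> 10 lines: gqiyz abdsm enrn rytdk wpwwp wflu yay fns ovquc btdkr
Final line 5: wpwwp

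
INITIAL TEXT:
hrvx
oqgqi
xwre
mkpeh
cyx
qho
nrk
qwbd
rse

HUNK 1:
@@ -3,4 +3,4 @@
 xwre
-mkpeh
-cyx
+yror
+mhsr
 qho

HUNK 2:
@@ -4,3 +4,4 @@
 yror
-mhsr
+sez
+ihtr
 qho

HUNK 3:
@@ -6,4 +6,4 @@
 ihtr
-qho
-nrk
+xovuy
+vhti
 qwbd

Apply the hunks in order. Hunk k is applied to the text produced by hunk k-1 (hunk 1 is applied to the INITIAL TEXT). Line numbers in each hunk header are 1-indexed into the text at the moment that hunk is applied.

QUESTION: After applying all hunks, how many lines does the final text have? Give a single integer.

Answer: 10

Derivation:
Hunk 1: at line 3 remove [mkpeh,cyx] add [yror,mhsr] -> 9 lines: hrvx oqgqi xwre yror mhsr qho nrk qwbd rse
Hunk 2: at line 4 remove [mhsr] add [sez,ihtr] -> 10 lines: hrvx oqgqi xwre yror sez ihtr qho nrk qwbd rse
Hunk 3: at line 6 remove [qho,nrk] add [xovuy,vhti] -> 10 lines: hrvx oqgqi xwre yror sez ihtr xovuy vhti qwbd rse
Final line count: 10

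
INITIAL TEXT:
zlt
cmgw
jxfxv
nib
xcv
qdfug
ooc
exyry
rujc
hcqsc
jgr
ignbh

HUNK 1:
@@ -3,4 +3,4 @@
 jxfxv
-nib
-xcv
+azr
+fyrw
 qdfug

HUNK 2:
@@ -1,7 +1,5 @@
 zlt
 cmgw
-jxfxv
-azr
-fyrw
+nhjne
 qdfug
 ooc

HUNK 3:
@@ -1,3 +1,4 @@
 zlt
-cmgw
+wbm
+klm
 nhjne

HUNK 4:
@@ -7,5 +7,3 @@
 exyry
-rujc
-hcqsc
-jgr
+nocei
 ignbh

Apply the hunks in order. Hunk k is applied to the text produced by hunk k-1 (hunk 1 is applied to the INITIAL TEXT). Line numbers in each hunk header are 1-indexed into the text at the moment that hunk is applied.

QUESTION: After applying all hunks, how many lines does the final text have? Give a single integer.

Answer: 9

Derivation:
Hunk 1: at line 3 remove [nib,xcv] add [azr,fyrw] -> 12 lines: zlt cmgw jxfxv azr fyrw qdfug ooc exyry rujc hcqsc jgr ignbh
Hunk 2: at line 1 remove [jxfxv,azr,fyrw] add [nhjne] -> 10 lines: zlt cmgw nhjne qdfug ooc exyry rujc hcqsc jgr ignbh
Hunk 3: at line 1 remove [cmgw] add [wbm,klm] -> 11 lines: zlt wbm klm nhjne qdfug ooc exyry rujc hcqsc jgr ignbh
Hunk 4: at line 7 remove [rujc,hcqsc,jgr] add [nocei] -> 9 lines: zlt wbm klm nhjne qdfug ooc exyry nocei ignbh
Final line count: 9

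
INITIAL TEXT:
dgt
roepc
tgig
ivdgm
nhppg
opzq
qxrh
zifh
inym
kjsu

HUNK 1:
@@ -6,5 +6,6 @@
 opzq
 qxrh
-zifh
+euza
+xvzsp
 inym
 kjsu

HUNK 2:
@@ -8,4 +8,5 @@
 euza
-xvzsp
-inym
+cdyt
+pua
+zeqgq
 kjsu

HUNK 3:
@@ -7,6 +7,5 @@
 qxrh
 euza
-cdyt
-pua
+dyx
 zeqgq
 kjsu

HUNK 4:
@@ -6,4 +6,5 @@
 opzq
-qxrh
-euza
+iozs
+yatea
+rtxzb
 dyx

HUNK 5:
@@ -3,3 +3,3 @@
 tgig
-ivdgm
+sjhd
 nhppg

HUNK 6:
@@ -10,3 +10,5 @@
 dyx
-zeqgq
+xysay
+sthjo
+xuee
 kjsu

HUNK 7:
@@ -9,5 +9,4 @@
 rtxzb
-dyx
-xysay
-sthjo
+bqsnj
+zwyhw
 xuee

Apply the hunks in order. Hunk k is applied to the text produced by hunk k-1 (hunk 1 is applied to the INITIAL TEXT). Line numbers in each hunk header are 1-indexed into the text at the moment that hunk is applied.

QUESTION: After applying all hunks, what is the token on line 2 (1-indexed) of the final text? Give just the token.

Hunk 1: at line 6 remove [zifh] add [euza,xvzsp] -> 11 lines: dgt roepc tgig ivdgm nhppg opzq qxrh euza xvzsp inym kjsu
Hunk 2: at line 8 remove [xvzsp,inym] add [cdyt,pua,zeqgq] -> 12 lines: dgt roepc tgig ivdgm nhppg opzq qxrh euza cdyt pua zeqgq kjsu
Hunk 3: at line 7 remove [cdyt,pua] add [dyx] -> 11 lines: dgt roepc tgig ivdgm nhppg opzq qxrh euza dyx zeqgq kjsu
Hunk 4: at line 6 remove [qxrh,euza] add [iozs,yatea,rtxzb] -> 12 lines: dgt roepc tgig ivdgm nhppg opzq iozs yatea rtxzb dyx zeqgq kjsu
Hunk 5: at line 3 remove [ivdgm] add [sjhd] -> 12 lines: dgt roepc tgig sjhd nhppg opzq iozs yatea rtxzb dyx zeqgq kjsu
Hunk 6: at line 10 remove [zeqgq] add [xysay,sthjo,xuee] -> 14 lines: dgt roepc tgig sjhd nhppg opzq iozs yatea rtxzb dyx xysay sthjo xuee kjsu
Hunk 7: at line 9 remove [dyx,xysay,sthjo] add [bqsnj,zwyhw] -> 13 lines: dgt roepc tgig sjhd nhppg opzq iozs yatea rtxzb bqsnj zwyhw xuee kjsu
Final line 2: roepc

Answer: roepc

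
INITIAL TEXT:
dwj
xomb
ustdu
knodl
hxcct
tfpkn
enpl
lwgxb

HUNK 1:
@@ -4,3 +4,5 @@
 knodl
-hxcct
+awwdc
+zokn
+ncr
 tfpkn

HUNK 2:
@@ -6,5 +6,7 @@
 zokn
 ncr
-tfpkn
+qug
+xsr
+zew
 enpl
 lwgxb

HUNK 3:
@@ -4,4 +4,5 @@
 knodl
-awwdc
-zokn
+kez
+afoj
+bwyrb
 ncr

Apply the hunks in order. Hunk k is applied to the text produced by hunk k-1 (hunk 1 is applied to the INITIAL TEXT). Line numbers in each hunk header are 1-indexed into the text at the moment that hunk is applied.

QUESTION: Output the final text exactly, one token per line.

Hunk 1: at line 4 remove [hxcct] add [awwdc,zokn,ncr] -> 10 lines: dwj xomb ustdu knodl awwdc zokn ncr tfpkn enpl lwgxb
Hunk 2: at line 6 remove [tfpkn] add [qug,xsr,zew] -> 12 lines: dwj xomb ustdu knodl awwdc zokn ncr qug xsr zew enpl lwgxb
Hunk 3: at line 4 remove [awwdc,zokn] add [kez,afoj,bwyrb] -> 13 lines: dwj xomb ustdu knodl kez afoj bwyrb ncr qug xsr zew enpl lwgxb

Answer: dwj
xomb
ustdu
knodl
kez
afoj
bwyrb
ncr
qug
xsr
zew
enpl
lwgxb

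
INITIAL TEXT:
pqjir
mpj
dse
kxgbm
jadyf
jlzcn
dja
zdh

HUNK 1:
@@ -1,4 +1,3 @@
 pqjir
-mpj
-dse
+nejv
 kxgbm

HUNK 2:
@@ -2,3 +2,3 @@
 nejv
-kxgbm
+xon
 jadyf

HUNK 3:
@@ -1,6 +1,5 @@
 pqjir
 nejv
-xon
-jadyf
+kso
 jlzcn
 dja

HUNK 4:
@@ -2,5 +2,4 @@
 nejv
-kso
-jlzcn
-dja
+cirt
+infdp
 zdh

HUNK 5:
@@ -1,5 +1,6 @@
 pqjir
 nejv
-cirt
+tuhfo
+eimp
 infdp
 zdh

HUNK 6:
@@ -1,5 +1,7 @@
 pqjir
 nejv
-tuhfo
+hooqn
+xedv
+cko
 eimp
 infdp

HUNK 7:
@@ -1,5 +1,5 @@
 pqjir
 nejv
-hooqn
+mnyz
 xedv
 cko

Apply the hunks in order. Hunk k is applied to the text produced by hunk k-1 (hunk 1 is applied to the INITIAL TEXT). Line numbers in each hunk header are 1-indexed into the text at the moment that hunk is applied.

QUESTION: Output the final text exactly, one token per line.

Answer: pqjir
nejv
mnyz
xedv
cko
eimp
infdp
zdh

Derivation:
Hunk 1: at line 1 remove [mpj,dse] add [nejv] -> 7 lines: pqjir nejv kxgbm jadyf jlzcn dja zdh
Hunk 2: at line 2 remove [kxgbm] add [xon] -> 7 lines: pqjir nejv xon jadyf jlzcn dja zdh
Hunk 3: at line 1 remove [xon,jadyf] add [kso] -> 6 lines: pqjir nejv kso jlzcn dja zdh
Hunk 4: at line 2 remove [kso,jlzcn,dja] add [cirt,infdp] -> 5 lines: pqjir nejv cirt infdp zdh
Hunk 5: at line 1 remove [cirt] add [tuhfo,eimp] -> 6 lines: pqjir nejv tuhfo eimp infdp zdh
Hunk 6: at line 1 remove [tuhfo] add [hooqn,xedv,cko] -> 8 lines: pqjir nejv hooqn xedv cko eimp infdp zdh
Hunk 7: at line 1 remove [hooqn] add [mnyz] -> 8 lines: pqjir nejv mnyz xedv cko eimp infdp zdh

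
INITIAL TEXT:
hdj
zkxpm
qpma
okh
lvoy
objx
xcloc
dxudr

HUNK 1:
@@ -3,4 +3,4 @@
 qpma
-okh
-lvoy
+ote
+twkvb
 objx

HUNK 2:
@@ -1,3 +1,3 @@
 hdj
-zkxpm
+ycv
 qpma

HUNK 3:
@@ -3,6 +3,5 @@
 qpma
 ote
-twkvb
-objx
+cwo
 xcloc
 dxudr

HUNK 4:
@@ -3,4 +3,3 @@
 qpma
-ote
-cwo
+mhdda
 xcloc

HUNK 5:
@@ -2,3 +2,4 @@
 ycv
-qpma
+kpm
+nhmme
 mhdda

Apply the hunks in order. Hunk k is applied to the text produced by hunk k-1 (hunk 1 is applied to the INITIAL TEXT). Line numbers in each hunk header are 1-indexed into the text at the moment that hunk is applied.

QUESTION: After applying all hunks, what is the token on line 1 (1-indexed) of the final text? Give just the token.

Answer: hdj

Derivation:
Hunk 1: at line 3 remove [okh,lvoy] add [ote,twkvb] -> 8 lines: hdj zkxpm qpma ote twkvb objx xcloc dxudr
Hunk 2: at line 1 remove [zkxpm] add [ycv] -> 8 lines: hdj ycv qpma ote twkvb objx xcloc dxudr
Hunk 3: at line 3 remove [twkvb,objx] add [cwo] -> 7 lines: hdj ycv qpma ote cwo xcloc dxudr
Hunk 4: at line 3 remove [ote,cwo] add [mhdda] -> 6 lines: hdj ycv qpma mhdda xcloc dxudr
Hunk 5: at line 2 remove [qpma] add [kpm,nhmme] -> 7 lines: hdj ycv kpm nhmme mhdda xcloc dxudr
Final line 1: hdj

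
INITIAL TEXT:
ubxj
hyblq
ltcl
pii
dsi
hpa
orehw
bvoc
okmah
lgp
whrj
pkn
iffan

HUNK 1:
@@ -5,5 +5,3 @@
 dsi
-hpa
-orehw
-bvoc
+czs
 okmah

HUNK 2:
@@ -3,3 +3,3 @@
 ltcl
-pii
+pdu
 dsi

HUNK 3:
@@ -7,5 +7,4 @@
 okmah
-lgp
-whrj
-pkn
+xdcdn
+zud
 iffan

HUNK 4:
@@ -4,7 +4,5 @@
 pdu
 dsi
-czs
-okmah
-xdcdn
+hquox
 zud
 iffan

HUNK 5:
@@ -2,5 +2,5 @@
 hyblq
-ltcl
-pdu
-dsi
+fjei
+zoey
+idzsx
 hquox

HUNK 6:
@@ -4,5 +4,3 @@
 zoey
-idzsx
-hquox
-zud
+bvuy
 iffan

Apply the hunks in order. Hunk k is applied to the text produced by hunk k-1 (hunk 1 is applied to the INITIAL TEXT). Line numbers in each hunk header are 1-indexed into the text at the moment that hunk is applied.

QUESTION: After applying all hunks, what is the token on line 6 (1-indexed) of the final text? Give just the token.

Hunk 1: at line 5 remove [hpa,orehw,bvoc] add [czs] -> 11 lines: ubxj hyblq ltcl pii dsi czs okmah lgp whrj pkn iffan
Hunk 2: at line 3 remove [pii] add [pdu] -> 11 lines: ubxj hyblq ltcl pdu dsi czs okmah lgp whrj pkn iffan
Hunk 3: at line 7 remove [lgp,whrj,pkn] add [xdcdn,zud] -> 10 lines: ubxj hyblq ltcl pdu dsi czs okmah xdcdn zud iffan
Hunk 4: at line 4 remove [czs,okmah,xdcdn] add [hquox] -> 8 lines: ubxj hyblq ltcl pdu dsi hquox zud iffan
Hunk 5: at line 2 remove [ltcl,pdu,dsi] add [fjei,zoey,idzsx] -> 8 lines: ubxj hyblq fjei zoey idzsx hquox zud iffan
Hunk 6: at line 4 remove [idzsx,hquox,zud] add [bvuy] -> 6 lines: ubxj hyblq fjei zoey bvuy iffan
Final line 6: iffan

Answer: iffan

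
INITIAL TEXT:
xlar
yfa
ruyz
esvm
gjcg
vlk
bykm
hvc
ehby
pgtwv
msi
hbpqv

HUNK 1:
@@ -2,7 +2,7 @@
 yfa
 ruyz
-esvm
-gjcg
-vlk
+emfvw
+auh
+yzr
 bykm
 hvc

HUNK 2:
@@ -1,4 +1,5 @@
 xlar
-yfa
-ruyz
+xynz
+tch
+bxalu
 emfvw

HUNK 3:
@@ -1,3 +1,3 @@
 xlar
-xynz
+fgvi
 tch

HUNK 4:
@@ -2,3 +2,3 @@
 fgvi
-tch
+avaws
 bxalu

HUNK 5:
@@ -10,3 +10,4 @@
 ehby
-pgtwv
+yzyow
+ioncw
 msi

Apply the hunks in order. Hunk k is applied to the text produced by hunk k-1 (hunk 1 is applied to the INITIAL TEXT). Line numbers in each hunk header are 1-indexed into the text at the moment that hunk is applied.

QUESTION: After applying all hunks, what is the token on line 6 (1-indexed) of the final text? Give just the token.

Answer: auh

Derivation:
Hunk 1: at line 2 remove [esvm,gjcg,vlk] add [emfvw,auh,yzr] -> 12 lines: xlar yfa ruyz emfvw auh yzr bykm hvc ehby pgtwv msi hbpqv
Hunk 2: at line 1 remove [yfa,ruyz] add [xynz,tch,bxalu] -> 13 lines: xlar xynz tch bxalu emfvw auh yzr bykm hvc ehby pgtwv msi hbpqv
Hunk 3: at line 1 remove [xynz] add [fgvi] -> 13 lines: xlar fgvi tch bxalu emfvw auh yzr bykm hvc ehby pgtwv msi hbpqv
Hunk 4: at line 2 remove [tch] add [avaws] -> 13 lines: xlar fgvi avaws bxalu emfvw auh yzr bykm hvc ehby pgtwv msi hbpqv
Hunk 5: at line 10 remove [pgtwv] add [yzyow,ioncw] -> 14 lines: xlar fgvi avaws bxalu emfvw auh yzr bykm hvc ehby yzyow ioncw msi hbpqv
Final line 6: auh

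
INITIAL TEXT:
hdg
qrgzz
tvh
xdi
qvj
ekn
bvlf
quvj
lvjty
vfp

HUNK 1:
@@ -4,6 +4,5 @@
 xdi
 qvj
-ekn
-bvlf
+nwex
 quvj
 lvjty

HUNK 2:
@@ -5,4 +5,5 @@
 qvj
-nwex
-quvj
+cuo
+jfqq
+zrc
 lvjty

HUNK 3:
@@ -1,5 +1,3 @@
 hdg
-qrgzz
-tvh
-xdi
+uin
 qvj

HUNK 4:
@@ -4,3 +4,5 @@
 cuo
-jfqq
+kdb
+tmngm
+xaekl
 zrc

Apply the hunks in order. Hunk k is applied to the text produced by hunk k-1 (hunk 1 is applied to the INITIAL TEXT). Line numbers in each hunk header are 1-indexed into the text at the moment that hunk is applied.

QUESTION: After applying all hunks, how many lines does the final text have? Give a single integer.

Hunk 1: at line 4 remove [ekn,bvlf] add [nwex] -> 9 lines: hdg qrgzz tvh xdi qvj nwex quvj lvjty vfp
Hunk 2: at line 5 remove [nwex,quvj] add [cuo,jfqq,zrc] -> 10 lines: hdg qrgzz tvh xdi qvj cuo jfqq zrc lvjty vfp
Hunk 3: at line 1 remove [qrgzz,tvh,xdi] add [uin] -> 8 lines: hdg uin qvj cuo jfqq zrc lvjty vfp
Hunk 4: at line 4 remove [jfqq] add [kdb,tmngm,xaekl] -> 10 lines: hdg uin qvj cuo kdb tmngm xaekl zrc lvjty vfp
Final line count: 10

Answer: 10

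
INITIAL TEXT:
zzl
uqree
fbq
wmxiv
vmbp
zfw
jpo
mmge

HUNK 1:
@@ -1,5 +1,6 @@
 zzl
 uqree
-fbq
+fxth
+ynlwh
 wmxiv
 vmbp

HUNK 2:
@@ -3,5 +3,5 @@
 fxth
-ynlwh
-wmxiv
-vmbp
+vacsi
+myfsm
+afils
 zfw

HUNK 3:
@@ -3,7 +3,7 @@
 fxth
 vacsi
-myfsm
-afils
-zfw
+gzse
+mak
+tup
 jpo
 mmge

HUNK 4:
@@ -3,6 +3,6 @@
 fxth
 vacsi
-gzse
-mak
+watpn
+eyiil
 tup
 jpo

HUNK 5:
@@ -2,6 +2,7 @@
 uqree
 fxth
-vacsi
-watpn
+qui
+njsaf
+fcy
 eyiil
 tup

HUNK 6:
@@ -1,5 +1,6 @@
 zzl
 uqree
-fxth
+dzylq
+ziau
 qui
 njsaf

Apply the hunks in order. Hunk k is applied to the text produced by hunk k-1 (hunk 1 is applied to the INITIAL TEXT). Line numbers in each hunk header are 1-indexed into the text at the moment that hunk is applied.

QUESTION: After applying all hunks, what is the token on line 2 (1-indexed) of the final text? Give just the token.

Answer: uqree

Derivation:
Hunk 1: at line 1 remove [fbq] add [fxth,ynlwh] -> 9 lines: zzl uqree fxth ynlwh wmxiv vmbp zfw jpo mmge
Hunk 2: at line 3 remove [ynlwh,wmxiv,vmbp] add [vacsi,myfsm,afils] -> 9 lines: zzl uqree fxth vacsi myfsm afils zfw jpo mmge
Hunk 3: at line 3 remove [myfsm,afils,zfw] add [gzse,mak,tup] -> 9 lines: zzl uqree fxth vacsi gzse mak tup jpo mmge
Hunk 4: at line 3 remove [gzse,mak] add [watpn,eyiil] -> 9 lines: zzl uqree fxth vacsi watpn eyiil tup jpo mmge
Hunk 5: at line 2 remove [vacsi,watpn] add [qui,njsaf,fcy] -> 10 lines: zzl uqree fxth qui njsaf fcy eyiil tup jpo mmge
Hunk 6: at line 1 remove [fxth] add [dzylq,ziau] -> 11 lines: zzl uqree dzylq ziau qui njsaf fcy eyiil tup jpo mmge
Final line 2: uqree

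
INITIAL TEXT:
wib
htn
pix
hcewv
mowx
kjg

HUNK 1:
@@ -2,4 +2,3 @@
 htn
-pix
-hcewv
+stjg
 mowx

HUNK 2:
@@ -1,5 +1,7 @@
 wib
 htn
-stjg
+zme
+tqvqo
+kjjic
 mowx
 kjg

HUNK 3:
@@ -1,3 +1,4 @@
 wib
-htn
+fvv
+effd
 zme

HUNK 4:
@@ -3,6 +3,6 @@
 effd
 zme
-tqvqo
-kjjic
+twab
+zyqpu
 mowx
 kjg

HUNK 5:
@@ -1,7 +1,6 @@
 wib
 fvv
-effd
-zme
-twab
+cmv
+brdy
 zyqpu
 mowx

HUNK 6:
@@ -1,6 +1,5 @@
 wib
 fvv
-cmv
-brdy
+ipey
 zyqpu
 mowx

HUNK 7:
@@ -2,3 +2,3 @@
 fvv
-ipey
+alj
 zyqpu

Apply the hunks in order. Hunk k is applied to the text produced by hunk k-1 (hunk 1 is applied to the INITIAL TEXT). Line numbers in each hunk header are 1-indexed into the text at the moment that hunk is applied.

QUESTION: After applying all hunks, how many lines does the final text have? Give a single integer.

Hunk 1: at line 2 remove [pix,hcewv] add [stjg] -> 5 lines: wib htn stjg mowx kjg
Hunk 2: at line 1 remove [stjg] add [zme,tqvqo,kjjic] -> 7 lines: wib htn zme tqvqo kjjic mowx kjg
Hunk 3: at line 1 remove [htn] add [fvv,effd] -> 8 lines: wib fvv effd zme tqvqo kjjic mowx kjg
Hunk 4: at line 3 remove [tqvqo,kjjic] add [twab,zyqpu] -> 8 lines: wib fvv effd zme twab zyqpu mowx kjg
Hunk 5: at line 1 remove [effd,zme,twab] add [cmv,brdy] -> 7 lines: wib fvv cmv brdy zyqpu mowx kjg
Hunk 6: at line 1 remove [cmv,brdy] add [ipey] -> 6 lines: wib fvv ipey zyqpu mowx kjg
Hunk 7: at line 2 remove [ipey] add [alj] -> 6 lines: wib fvv alj zyqpu mowx kjg
Final line count: 6

Answer: 6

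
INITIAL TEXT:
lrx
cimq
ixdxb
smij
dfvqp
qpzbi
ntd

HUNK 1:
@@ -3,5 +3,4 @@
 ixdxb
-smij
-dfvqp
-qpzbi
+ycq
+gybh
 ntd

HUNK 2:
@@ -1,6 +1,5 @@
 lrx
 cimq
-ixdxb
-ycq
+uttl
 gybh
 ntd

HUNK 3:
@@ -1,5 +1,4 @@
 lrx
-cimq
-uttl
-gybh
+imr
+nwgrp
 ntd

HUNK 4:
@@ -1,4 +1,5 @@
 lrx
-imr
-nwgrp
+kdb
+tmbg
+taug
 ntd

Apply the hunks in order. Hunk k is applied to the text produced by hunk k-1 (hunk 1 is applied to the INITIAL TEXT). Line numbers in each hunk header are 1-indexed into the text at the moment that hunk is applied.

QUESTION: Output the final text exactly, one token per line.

Hunk 1: at line 3 remove [smij,dfvqp,qpzbi] add [ycq,gybh] -> 6 lines: lrx cimq ixdxb ycq gybh ntd
Hunk 2: at line 1 remove [ixdxb,ycq] add [uttl] -> 5 lines: lrx cimq uttl gybh ntd
Hunk 3: at line 1 remove [cimq,uttl,gybh] add [imr,nwgrp] -> 4 lines: lrx imr nwgrp ntd
Hunk 4: at line 1 remove [imr,nwgrp] add [kdb,tmbg,taug] -> 5 lines: lrx kdb tmbg taug ntd

Answer: lrx
kdb
tmbg
taug
ntd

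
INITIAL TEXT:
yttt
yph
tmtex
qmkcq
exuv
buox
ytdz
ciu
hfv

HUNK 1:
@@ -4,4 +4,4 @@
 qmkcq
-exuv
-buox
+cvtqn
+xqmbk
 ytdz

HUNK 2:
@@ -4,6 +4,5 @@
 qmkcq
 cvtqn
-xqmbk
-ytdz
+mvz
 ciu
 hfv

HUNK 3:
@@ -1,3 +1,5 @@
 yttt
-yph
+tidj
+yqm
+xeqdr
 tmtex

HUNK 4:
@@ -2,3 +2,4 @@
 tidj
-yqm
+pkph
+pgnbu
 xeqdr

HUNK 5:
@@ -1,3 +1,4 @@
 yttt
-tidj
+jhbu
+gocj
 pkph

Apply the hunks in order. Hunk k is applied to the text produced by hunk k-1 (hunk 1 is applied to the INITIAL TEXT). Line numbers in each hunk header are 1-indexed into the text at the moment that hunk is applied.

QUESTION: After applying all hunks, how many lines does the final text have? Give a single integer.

Hunk 1: at line 4 remove [exuv,buox] add [cvtqn,xqmbk] -> 9 lines: yttt yph tmtex qmkcq cvtqn xqmbk ytdz ciu hfv
Hunk 2: at line 4 remove [xqmbk,ytdz] add [mvz] -> 8 lines: yttt yph tmtex qmkcq cvtqn mvz ciu hfv
Hunk 3: at line 1 remove [yph] add [tidj,yqm,xeqdr] -> 10 lines: yttt tidj yqm xeqdr tmtex qmkcq cvtqn mvz ciu hfv
Hunk 4: at line 2 remove [yqm] add [pkph,pgnbu] -> 11 lines: yttt tidj pkph pgnbu xeqdr tmtex qmkcq cvtqn mvz ciu hfv
Hunk 5: at line 1 remove [tidj] add [jhbu,gocj] -> 12 lines: yttt jhbu gocj pkph pgnbu xeqdr tmtex qmkcq cvtqn mvz ciu hfv
Final line count: 12

Answer: 12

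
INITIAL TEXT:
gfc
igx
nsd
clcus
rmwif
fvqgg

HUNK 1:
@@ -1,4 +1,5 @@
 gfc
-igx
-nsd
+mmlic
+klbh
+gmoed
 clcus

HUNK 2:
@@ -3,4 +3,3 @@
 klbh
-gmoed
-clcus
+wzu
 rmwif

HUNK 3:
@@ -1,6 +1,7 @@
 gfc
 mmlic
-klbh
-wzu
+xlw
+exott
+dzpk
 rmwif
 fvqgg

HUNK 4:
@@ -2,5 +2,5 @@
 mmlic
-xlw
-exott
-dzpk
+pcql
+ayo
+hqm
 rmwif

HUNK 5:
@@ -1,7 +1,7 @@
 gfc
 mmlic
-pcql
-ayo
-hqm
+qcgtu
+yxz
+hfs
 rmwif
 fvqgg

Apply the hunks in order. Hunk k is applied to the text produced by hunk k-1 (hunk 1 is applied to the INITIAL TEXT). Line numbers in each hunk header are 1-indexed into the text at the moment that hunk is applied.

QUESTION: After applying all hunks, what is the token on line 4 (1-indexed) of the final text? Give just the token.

Answer: yxz

Derivation:
Hunk 1: at line 1 remove [igx,nsd] add [mmlic,klbh,gmoed] -> 7 lines: gfc mmlic klbh gmoed clcus rmwif fvqgg
Hunk 2: at line 3 remove [gmoed,clcus] add [wzu] -> 6 lines: gfc mmlic klbh wzu rmwif fvqgg
Hunk 3: at line 1 remove [klbh,wzu] add [xlw,exott,dzpk] -> 7 lines: gfc mmlic xlw exott dzpk rmwif fvqgg
Hunk 4: at line 2 remove [xlw,exott,dzpk] add [pcql,ayo,hqm] -> 7 lines: gfc mmlic pcql ayo hqm rmwif fvqgg
Hunk 5: at line 1 remove [pcql,ayo,hqm] add [qcgtu,yxz,hfs] -> 7 lines: gfc mmlic qcgtu yxz hfs rmwif fvqgg
Final line 4: yxz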